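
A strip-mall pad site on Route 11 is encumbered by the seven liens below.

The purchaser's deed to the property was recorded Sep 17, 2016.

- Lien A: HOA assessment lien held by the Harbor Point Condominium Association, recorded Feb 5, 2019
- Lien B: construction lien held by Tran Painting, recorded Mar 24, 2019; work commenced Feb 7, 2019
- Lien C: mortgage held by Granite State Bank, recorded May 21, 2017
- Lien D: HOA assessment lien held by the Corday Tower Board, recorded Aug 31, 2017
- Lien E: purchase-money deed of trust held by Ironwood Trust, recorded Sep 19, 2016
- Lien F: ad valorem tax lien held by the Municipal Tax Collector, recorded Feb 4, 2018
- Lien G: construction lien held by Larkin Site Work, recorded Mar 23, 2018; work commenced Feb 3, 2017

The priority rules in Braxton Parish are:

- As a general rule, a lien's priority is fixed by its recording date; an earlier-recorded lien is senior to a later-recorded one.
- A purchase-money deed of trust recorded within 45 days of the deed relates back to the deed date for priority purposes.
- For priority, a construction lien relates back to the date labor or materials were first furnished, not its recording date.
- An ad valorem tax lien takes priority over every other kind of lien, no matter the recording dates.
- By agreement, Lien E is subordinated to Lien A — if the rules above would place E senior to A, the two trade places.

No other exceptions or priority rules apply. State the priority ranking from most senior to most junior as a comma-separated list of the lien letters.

F, A, G, C, D, E, B

First, effective dates: B is treated as recorded Feb 7, 2019, the work-commencement date; E relates back to the deed date Sep 17, 2016; G's effective date is Feb 3, 2017, when work began.
As an ad valorem tax lien, F is senior to every other lien.
The other liens, earliest effective date first: E (Sep 17, 2016), G (Feb 3, 2017), C (May 21, 2017), D (Aug 31, 2017), A (Feb 5, 2019), B (Feb 7, 2019).
The subordination applies — E was senior to A — so E and A swap.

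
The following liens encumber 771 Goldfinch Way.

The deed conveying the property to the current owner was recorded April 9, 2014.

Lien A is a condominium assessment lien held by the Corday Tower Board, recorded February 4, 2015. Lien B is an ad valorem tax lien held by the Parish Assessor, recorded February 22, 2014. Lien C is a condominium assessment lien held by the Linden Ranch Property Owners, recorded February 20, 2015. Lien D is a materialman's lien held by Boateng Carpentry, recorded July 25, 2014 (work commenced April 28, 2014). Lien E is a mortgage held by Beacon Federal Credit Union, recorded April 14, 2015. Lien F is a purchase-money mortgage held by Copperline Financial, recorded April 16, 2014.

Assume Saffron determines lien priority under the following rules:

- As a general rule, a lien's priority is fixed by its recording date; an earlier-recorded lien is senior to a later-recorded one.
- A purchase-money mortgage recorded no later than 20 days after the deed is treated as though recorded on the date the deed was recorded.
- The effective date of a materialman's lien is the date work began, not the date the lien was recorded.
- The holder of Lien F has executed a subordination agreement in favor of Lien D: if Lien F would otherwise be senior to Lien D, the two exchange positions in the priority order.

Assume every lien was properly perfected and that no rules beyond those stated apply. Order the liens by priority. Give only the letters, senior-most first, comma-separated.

B, D, F, A, C, E

Effective dates: D's effective date is April 28, 2014, when work began; F relates back to the deed date April 9, 2014.
By effective date, earliest first: B (February 22, 2014), F (April 9, 2014), D (April 28, 2014), A (February 4, 2015), C (February 20, 2015), E (April 14, 2015).
The subordination applies — F was senior to D — so F and D swap.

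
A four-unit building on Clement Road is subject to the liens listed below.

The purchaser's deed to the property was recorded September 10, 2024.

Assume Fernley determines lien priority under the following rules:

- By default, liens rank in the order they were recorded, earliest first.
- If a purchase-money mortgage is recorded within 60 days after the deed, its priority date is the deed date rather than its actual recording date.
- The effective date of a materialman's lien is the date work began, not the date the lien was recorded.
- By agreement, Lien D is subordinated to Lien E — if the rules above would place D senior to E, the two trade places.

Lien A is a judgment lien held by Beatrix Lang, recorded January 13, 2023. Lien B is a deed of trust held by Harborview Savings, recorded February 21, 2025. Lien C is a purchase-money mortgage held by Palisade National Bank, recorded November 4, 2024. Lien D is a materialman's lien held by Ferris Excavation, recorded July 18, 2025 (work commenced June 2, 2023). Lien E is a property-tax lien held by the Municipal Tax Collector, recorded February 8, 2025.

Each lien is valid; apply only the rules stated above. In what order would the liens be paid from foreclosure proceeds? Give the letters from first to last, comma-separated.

First, effective dates: C's effective date is the deed date, September 10, 2024; D relates back to June 2, 2023 (work commenced).
By effective date: A (January 13, 2023), D (June 2, 2023), C (September 10, 2024), E (February 8, 2025), B (February 21, 2025).
D is senior to E before the subordination, so the two trade places.

A, E, C, D, B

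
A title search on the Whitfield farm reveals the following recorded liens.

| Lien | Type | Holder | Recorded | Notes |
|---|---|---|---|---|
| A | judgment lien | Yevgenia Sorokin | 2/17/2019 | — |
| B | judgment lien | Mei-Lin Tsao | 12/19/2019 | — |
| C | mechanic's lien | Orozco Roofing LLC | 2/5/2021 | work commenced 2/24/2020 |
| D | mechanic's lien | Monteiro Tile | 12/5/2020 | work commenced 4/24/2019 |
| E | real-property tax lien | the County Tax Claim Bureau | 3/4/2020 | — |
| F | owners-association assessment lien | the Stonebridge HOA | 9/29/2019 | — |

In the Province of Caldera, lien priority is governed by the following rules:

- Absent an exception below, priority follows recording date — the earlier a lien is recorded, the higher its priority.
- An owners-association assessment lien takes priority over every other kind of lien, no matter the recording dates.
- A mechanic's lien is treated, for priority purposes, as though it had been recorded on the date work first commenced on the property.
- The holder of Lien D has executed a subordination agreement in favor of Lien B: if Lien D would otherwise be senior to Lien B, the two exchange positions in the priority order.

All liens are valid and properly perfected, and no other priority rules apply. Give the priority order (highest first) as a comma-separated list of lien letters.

F, A, B, D, C, E

Effective dates after the stated exceptions: C is treated as recorded 2/24/2020, the work-commencement date; D's effective date is 4/24/2019, when work began.
F, as an owners-association assessment lien, has superpriority and ranks first.
The other liens, earliest effective date first: A (2/17/2019), D (4/24/2019), B (12/19/2019), C (2/24/2020), E (3/4/2020).
The subordination applies — D was senior to B — so D and B swap.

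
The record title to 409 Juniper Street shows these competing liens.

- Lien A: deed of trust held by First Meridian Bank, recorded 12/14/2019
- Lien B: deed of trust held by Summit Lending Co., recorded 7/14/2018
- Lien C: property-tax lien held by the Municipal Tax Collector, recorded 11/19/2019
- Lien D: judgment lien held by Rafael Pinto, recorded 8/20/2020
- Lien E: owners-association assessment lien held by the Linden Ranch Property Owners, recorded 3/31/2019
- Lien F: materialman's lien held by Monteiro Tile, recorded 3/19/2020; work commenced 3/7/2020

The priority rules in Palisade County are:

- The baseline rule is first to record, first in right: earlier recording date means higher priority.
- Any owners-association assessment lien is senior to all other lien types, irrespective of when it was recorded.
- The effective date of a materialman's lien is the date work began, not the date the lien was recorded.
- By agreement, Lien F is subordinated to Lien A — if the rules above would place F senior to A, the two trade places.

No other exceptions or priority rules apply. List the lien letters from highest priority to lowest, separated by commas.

E, B, C, A, F, D

Effective dates: F is treated as recorded 3/7/2020, the work-commencement date.
E, as an owners-association assessment lien, has superpriority and ranks first.
Among the remaining liens, by effective date: B (7/14/2018), C (11/19/2019), A (12/14/2019), F (3/7/2020), D (8/20/2020).
F is already junior to A, so the subordination agreement changes nothing.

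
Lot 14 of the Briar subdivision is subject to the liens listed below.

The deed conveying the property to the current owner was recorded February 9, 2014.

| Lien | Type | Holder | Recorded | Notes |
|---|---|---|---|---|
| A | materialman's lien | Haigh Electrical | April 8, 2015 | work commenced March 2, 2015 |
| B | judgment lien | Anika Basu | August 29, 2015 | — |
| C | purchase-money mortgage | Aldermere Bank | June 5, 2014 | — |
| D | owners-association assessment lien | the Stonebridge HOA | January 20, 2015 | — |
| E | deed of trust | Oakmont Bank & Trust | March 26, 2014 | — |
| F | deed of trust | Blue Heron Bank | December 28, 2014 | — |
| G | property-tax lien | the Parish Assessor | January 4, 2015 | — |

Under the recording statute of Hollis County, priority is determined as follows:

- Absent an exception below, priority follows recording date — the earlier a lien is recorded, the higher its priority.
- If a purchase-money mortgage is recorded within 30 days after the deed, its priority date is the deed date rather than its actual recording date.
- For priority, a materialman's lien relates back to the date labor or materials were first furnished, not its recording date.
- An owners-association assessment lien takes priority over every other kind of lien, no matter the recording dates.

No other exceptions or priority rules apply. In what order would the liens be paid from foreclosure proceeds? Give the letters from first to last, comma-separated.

Effective dates: A is treated as recorded March 2, 2015, the work-commencement date; C missed the 30-day window (116 days after the deed), so its recording date stands.
D is an owners-association assessment lien, so it outranks all other liens regardless of date.
Remaining liens by effective date: E (March 26, 2014), C (June 5, 2014), F (December 28, 2014), G (January 4, 2015), A (March 2, 2015), B (August 29, 2015).

D, E, C, F, G, A, B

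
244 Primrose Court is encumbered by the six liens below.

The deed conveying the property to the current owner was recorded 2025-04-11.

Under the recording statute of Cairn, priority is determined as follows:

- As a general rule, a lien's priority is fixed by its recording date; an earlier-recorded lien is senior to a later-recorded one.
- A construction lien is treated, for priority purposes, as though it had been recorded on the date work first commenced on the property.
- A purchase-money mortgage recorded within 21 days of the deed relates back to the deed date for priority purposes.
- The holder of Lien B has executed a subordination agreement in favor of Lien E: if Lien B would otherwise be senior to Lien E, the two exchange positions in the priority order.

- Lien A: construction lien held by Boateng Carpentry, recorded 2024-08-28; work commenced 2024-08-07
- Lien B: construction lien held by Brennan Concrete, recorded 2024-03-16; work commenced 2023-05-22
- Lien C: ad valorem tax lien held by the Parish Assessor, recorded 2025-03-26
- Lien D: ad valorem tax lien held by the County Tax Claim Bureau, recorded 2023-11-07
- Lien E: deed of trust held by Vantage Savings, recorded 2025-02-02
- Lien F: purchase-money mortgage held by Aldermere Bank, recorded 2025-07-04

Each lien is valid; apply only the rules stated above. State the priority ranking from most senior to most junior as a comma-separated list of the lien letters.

E, D, A, B, C, F

First, effective dates: A is treated as recorded 2024-08-07, the work-commencement date; B's effective date is 2023-05-22, when work began; F was recorded 84 days after the deed, outside the 21-day window, so it keeps its recording date.
By effective date: B (2023-05-22), D (2023-11-07), A (2024-08-07), E (2025-02-02), C (2025-03-26), F (2025-07-04).
Because B would otherwise rank above E, the subordination swaps them.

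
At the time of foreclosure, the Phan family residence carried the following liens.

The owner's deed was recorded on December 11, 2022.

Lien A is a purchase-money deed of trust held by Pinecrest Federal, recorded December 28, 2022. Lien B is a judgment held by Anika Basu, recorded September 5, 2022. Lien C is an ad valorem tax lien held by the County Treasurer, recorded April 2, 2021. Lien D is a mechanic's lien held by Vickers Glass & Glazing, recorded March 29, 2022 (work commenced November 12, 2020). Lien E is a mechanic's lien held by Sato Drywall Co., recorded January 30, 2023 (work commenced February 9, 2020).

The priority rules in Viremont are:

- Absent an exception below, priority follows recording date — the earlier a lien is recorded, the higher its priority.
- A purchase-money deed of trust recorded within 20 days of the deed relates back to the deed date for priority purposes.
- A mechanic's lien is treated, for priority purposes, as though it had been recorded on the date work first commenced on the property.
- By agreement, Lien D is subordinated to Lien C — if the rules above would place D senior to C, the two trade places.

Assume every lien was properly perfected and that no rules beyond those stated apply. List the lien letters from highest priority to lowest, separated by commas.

Effective dates after the stated exceptions: A relates back to the deed date December 11, 2022; D relates back to November 12, 2020 (work commenced); E's effective date is February 9, 2020, when work began.
By effective date, earliest first: E (February 9, 2020), D (November 12, 2020), C (April 2, 2021), B (September 5, 2022), A (December 11, 2022).
Because D would otherwise rank above C, the subordination swaps them.

E, C, D, B, A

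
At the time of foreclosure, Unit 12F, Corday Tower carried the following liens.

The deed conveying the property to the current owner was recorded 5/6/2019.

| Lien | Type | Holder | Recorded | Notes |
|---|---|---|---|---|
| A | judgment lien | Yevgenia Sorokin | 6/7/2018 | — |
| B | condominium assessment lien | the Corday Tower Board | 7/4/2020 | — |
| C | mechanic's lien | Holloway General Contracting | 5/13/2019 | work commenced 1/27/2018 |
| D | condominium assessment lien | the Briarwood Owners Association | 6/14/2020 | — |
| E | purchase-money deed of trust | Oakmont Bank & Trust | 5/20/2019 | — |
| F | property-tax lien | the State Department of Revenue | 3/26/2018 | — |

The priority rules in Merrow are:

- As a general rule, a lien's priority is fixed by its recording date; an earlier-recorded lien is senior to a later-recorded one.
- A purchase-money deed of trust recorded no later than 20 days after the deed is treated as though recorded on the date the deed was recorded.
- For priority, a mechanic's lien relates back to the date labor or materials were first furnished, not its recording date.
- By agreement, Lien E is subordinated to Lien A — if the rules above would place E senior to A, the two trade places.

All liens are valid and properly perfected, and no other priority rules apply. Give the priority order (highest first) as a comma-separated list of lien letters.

C, F, A, E, D, B

Effective dates after the stated exceptions: C is treated as recorded 1/27/2018, the work-commencement date; E's effective date is the deed date, 5/6/2019.
Ordering by effective date: C (1/27/2018), F (3/26/2018), A (6/7/2018), E (5/6/2019), D (6/14/2020), B (7/4/2020).
E already ranks below A; the subordination has no effect.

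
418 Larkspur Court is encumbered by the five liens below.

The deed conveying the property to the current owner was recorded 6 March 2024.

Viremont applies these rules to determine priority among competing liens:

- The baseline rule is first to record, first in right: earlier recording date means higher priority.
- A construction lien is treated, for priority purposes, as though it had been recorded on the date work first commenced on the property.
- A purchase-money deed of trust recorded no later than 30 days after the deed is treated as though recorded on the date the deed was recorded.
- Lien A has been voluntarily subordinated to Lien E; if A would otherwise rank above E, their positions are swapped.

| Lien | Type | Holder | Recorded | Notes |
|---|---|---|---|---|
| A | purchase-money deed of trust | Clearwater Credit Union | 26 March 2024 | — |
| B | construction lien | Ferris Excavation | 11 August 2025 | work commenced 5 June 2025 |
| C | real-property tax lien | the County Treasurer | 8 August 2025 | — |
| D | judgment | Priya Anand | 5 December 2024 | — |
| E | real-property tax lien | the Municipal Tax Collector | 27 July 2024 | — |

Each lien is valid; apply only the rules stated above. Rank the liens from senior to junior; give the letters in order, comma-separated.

Effective dates after the stated exceptions: A was recorded within the 30-day window, so its effective date is the deed date 6 March 2024; B relates back to 5 June 2025 (work commenced).
By effective date: A (6 March 2024), E (27 July 2024), D (5 December 2024), B (5 June 2025), C (8 August 2025).
The subordination applies — A was senior to E — so A and E swap.

E, A, D, B, C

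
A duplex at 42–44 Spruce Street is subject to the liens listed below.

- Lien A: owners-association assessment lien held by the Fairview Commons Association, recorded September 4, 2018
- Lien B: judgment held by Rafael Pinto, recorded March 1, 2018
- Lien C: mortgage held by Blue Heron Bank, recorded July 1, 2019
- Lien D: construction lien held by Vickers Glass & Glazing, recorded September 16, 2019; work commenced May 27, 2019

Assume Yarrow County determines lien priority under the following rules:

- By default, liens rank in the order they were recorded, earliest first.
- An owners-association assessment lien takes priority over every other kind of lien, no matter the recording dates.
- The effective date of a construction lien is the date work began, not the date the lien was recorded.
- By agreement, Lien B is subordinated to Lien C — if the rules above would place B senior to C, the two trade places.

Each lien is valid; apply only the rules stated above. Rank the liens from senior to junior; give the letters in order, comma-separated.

A, C, D, B

Effective dates: D relates back to May 27, 2019 (work commenced).
A, as an owners-association assessment lien, has superpriority and ranks first.
Ordering the rest by effective date: B (March 1, 2018), D (May 27, 2019), C (July 1, 2019).
B is senior to C before the subordination, so the two trade places.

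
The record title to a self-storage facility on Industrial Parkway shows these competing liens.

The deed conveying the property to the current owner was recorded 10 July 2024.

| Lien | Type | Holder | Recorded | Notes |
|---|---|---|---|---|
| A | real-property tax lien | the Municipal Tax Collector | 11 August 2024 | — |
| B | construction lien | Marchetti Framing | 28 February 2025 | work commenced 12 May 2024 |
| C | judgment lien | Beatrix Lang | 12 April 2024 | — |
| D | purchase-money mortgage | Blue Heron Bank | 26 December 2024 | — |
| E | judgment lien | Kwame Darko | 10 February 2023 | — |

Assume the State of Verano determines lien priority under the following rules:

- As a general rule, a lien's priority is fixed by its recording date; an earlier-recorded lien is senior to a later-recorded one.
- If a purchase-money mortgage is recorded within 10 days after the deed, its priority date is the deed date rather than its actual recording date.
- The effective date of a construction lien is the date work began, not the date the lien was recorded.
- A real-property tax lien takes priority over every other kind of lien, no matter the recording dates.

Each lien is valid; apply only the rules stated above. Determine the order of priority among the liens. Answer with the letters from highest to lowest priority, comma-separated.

First, effective dates: B's effective date is 12 May 2024, when work began; D was recorded 169 days after the deed, outside the 10-day window, so it keeps its recording date.
As a real-property tax lien, A is senior to every other lien.
Remaining liens by effective date: E (10 February 2023), C (12 April 2024), B (12 May 2024), D (26 December 2024).

A, E, C, B, D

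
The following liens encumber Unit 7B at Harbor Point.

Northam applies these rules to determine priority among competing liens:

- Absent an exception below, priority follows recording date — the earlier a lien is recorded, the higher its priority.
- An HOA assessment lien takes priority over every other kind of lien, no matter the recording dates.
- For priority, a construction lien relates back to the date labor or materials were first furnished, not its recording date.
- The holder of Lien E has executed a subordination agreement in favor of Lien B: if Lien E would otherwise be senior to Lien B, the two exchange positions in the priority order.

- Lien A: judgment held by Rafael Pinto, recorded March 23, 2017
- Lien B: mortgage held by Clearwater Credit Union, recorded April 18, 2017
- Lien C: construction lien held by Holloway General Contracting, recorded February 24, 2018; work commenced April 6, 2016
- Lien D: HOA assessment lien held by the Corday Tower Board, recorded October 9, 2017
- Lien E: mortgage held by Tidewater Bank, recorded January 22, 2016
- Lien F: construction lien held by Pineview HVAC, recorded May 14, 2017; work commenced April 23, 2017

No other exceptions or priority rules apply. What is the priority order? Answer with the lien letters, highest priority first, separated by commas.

Adjusting effective dates: C is treated as recorded April 6, 2016, the work-commencement date; F is treated as recorded April 23, 2017, the work-commencement date.
D is an HOA assessment lien and takes priority over every other lien.
Remaining liens by effective date: E (January 22, 2016), C (April 6, 2016), A (March 23, 2017), B (April 18, 2017), F (April 23, 2017).
E would otherwise be senior to B, so under the subordination agreement E and B exchange positions.

D, B, C, A, E, F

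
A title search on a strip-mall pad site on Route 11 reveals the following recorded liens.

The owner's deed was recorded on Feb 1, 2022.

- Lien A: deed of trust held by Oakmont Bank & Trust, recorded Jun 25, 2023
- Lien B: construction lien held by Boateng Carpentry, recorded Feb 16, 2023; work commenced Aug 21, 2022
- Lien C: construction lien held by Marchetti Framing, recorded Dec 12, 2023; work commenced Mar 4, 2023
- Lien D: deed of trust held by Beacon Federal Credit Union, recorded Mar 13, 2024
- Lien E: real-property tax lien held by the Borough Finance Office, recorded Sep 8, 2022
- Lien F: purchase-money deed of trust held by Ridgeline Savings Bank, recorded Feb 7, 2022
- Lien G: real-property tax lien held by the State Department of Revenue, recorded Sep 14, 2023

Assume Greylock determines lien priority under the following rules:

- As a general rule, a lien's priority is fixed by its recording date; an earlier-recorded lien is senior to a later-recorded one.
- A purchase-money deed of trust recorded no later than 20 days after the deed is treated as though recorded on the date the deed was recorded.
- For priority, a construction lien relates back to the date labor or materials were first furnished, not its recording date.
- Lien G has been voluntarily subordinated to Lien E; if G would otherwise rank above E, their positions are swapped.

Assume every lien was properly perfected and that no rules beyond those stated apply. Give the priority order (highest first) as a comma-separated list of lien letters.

Adjusting effective dates: B relates back to Aug 21, 2022 (work commenced); C relates back to Mar 4, 2023 (work commenced); F relates back to the deed date Feb 1, 2022.
By effective date, earliest first: F (Feb 1, 2022), B (Aug 21, 2022), E (Sep 8, 2022), C (Mar 4, 2023), A (Jun 25, 2023), G (Sep 14, 2023), D (Mar 13, 2024).
G already ranks below E; the subordination has no effect.

F, B, E, C, A, G, D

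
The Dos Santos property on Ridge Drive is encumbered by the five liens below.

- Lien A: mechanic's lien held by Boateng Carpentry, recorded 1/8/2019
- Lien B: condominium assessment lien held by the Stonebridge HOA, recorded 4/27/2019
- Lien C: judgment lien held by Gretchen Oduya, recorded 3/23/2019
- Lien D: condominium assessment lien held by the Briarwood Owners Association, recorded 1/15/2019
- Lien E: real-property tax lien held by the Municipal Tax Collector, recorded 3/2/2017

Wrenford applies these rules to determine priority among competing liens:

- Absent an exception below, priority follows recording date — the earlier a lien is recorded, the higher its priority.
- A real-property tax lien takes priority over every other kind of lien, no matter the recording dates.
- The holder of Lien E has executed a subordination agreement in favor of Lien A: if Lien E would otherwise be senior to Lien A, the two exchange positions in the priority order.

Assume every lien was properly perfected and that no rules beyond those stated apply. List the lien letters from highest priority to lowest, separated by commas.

E is a real-property tax lien and takes priority over every other lien.
Among the remaining liens, by effective date: A (1/8/2019), D (1/15/2019), C (3/23/2019), B (4/27/2019).
E is senior to A before the subordination, so the two trade places.

A, E, D, C, B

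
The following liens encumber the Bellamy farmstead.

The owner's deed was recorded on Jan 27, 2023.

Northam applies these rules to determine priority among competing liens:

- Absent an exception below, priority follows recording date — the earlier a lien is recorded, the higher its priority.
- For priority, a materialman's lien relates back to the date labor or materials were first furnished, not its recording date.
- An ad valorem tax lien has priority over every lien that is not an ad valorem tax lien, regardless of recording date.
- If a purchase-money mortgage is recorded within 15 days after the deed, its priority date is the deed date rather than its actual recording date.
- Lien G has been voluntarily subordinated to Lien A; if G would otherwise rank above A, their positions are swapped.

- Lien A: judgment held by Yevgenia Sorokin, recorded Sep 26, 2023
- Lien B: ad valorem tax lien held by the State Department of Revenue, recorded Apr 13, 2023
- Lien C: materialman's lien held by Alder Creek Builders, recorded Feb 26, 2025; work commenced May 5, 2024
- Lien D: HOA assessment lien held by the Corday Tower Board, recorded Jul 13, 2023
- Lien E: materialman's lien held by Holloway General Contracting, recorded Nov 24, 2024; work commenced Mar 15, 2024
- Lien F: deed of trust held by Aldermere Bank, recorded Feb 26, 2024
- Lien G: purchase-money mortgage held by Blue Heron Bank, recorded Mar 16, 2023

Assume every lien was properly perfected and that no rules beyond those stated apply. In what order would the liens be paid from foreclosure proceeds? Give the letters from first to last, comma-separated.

First, effective dates: C relates back to May 5, 2024 (work commenced); E relates back to Mar 15, 2024 (work commenced); G was recorded 48 days after the deed — beyond 15 days — so no relation-back applies.
B is an ad valorem tax lien and takes priority over every other lien.
Among the remaining liens, by effective date: G (Mar 16, 2023), D (Jul 13, 2023), A (Sep 26, 2023), F (Feb 26, 2024), E (Mar 15, 2024), C (May 5, 2024).
G would otherwise be senior to A, so under the subordination agreement G and A exchange positions.

B, A, D, G, F, E, C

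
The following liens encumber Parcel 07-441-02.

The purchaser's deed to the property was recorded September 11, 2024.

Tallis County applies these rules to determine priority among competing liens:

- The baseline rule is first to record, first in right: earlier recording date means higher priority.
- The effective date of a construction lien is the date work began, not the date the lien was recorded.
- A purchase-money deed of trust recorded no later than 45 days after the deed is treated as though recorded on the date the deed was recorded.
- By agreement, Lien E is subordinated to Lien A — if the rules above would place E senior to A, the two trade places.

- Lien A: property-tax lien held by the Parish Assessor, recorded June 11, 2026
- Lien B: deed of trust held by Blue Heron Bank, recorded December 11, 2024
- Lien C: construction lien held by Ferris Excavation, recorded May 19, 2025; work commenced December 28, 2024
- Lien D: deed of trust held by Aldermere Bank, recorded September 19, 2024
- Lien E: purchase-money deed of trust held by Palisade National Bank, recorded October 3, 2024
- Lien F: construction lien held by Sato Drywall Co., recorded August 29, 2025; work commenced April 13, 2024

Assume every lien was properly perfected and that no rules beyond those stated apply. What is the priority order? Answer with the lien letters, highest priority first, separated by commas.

Effective dates: C is treated as recorded December 28, 2024, the work-commencement date; E was recorded within the 45-day window, so its effective date is the deed date September 11, 2024; F's effective date is April 13, 2024, when work began.
Sorted by effective date: F (April 13, 2024), E (September 11, 2024), D (September 19, 2024), B (December 11, 2024), C (December 28, 2024), A (June 11, 2026).
E is senior to A before the subordination, so the two trade places.

F, A, D, B, C, E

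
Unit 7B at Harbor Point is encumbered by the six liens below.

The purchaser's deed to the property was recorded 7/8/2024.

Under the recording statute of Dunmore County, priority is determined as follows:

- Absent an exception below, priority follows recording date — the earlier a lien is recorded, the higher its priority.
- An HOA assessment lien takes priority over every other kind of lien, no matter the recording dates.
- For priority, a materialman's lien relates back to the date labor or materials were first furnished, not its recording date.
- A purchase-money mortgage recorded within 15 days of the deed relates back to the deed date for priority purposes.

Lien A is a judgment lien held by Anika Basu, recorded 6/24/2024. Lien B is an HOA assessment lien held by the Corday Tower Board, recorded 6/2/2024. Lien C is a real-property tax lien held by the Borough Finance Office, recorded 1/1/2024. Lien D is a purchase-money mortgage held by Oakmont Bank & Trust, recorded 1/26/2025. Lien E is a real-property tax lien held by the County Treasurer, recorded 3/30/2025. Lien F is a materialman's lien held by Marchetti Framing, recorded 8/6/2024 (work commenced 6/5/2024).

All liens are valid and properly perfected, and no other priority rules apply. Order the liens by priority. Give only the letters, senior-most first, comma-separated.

Adjusting effective dates: D missed the 15-day window (202 days after the deed), so its recording date stands; F is treated as recorded 6/5/2024, the work-commencement date.
As an HOA assessment lien, B is senior to every other lien.
Remaining liens by effective date: C (1/1/2024), F (6/5/2024), A (6/24/2024), D (1/26/2025), E (3/30/2025).

B, C, F, A, D, E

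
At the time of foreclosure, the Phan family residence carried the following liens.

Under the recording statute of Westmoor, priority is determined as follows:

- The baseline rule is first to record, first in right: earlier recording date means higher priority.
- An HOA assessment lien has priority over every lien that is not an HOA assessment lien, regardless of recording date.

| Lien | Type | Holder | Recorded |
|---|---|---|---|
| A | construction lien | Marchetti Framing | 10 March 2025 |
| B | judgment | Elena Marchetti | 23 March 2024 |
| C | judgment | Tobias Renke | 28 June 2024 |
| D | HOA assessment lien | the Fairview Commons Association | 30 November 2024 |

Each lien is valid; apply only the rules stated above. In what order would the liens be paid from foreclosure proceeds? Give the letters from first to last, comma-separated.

D, B, C, A

D is an HOA assessment lien, so it outranks all other liens regardless of date.
Ordering the rest by effective date: B (23 March 2024), C (28 June 2024), A (10 March 2025).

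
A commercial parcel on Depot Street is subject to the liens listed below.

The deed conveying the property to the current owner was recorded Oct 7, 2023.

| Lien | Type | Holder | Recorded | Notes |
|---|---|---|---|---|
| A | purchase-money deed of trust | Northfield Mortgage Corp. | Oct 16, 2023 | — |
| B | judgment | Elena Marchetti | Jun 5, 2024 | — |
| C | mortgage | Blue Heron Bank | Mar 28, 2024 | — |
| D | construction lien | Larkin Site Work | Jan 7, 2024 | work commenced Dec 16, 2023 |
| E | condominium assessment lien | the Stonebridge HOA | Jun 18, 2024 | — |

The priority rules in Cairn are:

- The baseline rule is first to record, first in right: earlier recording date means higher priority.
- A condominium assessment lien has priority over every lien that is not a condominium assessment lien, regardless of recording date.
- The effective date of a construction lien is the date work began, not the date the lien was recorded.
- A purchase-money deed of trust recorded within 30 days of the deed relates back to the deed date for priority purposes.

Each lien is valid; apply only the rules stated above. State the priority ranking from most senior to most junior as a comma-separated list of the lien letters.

First, effective dates: A's effective date is the deed date, Oct 7, 2023; D relates back to Dec 16, 2023 (work commenced).
E, as a condominium assessment lien, has superpriority and ranks first.
The other liens, earliest effective date first: A (Oct 7, 2023), D (Dec 16, 2023), C (Mar 28, 2024), B (Jun 5, 2024).

E, A, D, C, B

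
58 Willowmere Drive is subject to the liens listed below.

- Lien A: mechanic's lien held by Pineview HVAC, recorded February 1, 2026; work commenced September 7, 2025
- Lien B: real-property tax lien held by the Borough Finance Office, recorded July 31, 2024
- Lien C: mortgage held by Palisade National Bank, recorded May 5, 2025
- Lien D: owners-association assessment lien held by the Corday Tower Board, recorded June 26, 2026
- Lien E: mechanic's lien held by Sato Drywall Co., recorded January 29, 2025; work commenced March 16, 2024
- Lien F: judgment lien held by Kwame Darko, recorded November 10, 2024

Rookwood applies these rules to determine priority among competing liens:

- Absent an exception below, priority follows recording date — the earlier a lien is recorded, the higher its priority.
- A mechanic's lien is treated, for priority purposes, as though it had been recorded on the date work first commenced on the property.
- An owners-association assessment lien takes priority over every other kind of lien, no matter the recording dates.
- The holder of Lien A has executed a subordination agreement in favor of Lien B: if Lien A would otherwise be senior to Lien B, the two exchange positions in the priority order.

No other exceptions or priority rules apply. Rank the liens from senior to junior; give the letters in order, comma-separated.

First, effective dates: A's effective date is September 7, 2025, when work began; E relates back to March 16, 2024 (work commenced).
D is an owners-association assessment lien, so it outranks all other liens regardless of date.
The other liens, earliest effective date first: E (March 16, 2024), B (July 31, 2024), F (November 10, 2024), C (May 5, 2025), A (September 7, 2025).
A is already junior to B, so the subordination agreement changes nothing.

D, E, B, F, C, A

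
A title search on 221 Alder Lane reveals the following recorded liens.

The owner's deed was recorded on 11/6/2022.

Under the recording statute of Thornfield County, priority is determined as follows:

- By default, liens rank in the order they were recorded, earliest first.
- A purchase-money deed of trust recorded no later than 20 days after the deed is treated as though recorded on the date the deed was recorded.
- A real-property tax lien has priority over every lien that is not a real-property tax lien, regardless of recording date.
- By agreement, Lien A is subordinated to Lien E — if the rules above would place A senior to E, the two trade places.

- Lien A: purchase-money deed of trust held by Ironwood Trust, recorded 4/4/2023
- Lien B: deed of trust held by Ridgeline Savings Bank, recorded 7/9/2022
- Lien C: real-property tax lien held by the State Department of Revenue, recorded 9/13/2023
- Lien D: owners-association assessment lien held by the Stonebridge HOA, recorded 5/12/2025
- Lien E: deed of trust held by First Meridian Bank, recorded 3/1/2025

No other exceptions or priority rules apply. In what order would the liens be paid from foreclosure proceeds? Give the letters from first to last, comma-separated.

Effective dates: A was recorded 149 days after the deed — beyond 20 days — so no relation-back applies.
C is a real-property tax lien, so it outranks all other liens regardless of date.
The other liens, earliest effective date first: B (7/9/2022), A (4/4/2023), E (3/1/2025), D (5/12/2025).
A is senior to E before the subordination, so the two trade places.

C, B, E, A, D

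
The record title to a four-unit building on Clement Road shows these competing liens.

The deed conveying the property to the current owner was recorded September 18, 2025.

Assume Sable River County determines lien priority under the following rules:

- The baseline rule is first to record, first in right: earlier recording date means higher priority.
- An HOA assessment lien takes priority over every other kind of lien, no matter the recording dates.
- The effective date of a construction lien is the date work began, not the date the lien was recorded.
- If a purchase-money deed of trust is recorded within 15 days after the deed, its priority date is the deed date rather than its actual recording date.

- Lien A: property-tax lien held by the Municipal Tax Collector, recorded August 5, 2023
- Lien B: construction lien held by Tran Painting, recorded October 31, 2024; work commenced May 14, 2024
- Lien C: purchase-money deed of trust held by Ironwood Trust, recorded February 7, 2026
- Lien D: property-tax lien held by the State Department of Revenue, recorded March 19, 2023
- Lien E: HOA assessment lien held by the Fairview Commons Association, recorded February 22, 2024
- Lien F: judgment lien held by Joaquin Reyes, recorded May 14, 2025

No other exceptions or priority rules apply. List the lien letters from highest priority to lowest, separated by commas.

Effective dates: B's effective date is May 14, 2024, when work began; C was recorded 142 days after the deed — beyond 15 days — so no relation-back applies.
E is an HOA assessment lien, so it outranks all other liens regardless of date.
Among the remaining liens, by effective date: D (March 19, 2023), A (August 5, 2023), B (May 14, 2024), F (May 14, 2025), C (February 7, 2026).

E, D, A, B, F, C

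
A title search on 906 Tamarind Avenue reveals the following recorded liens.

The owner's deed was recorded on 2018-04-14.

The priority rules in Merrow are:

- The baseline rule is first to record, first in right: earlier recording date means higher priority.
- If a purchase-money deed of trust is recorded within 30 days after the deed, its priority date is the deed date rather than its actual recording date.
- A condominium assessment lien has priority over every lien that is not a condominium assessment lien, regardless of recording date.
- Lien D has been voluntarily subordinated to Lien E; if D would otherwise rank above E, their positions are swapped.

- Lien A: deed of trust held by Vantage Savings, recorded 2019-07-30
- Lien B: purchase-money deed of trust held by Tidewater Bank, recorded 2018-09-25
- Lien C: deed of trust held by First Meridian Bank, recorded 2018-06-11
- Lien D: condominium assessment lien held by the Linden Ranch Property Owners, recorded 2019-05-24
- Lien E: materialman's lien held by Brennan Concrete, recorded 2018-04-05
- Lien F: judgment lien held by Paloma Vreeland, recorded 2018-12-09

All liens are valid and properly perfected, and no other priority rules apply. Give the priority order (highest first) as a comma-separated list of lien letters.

E, D, C, B, F, A

First, effective dates: B missed the 30-day window (164 days after the deed), so its recording date stands.
As a condominium assessment lien, D is senior to every other lien.
Remaining liens by effective date: E (2018-04-05), C (2018-06-11), B (2018-09-25), F (2018-12-09), A (2019-07-30).
Because D would otherwise rank above E, the subordination swaps them.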